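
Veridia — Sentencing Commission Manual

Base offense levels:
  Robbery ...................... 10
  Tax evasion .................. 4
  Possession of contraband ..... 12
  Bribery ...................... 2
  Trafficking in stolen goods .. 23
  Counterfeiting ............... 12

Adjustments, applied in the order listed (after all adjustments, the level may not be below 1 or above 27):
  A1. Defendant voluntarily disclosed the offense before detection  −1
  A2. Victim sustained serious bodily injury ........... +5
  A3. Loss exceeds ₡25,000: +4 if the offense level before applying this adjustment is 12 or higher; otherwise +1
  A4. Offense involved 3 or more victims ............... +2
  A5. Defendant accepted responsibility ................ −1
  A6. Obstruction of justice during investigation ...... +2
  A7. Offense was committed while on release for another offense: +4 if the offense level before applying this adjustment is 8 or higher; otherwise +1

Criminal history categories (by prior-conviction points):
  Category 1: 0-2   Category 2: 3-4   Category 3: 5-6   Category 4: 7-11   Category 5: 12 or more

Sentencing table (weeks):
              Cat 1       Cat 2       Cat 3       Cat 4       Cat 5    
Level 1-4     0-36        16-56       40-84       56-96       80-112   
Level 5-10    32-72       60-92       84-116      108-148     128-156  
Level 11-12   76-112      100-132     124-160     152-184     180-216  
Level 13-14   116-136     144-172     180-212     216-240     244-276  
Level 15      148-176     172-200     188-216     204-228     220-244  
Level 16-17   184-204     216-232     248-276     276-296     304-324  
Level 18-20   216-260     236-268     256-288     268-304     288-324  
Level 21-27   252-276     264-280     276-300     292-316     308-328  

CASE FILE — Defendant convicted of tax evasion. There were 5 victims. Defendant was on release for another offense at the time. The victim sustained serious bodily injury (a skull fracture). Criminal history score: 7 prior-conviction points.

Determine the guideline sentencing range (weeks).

204-228 weeks

Base offense level for tax evasion: 4.
A1 does not apply.
A2 applies: 4 + 5 = 9.
A3 does not apply.
A4 applies: 9 + 2 = 11.
A5 does not apply.
A6 does not apply.
A7 applies (level before this adjustment is 11 ≥ 8, so +4): 11 + 4 = 15.
Final offense level: 15.
Criminal history: 7 prior points → Category 4 (7-11).
Level 15 falls in the 15 band.
Grid: Level 15 × Category 4 = 204-228 weeks.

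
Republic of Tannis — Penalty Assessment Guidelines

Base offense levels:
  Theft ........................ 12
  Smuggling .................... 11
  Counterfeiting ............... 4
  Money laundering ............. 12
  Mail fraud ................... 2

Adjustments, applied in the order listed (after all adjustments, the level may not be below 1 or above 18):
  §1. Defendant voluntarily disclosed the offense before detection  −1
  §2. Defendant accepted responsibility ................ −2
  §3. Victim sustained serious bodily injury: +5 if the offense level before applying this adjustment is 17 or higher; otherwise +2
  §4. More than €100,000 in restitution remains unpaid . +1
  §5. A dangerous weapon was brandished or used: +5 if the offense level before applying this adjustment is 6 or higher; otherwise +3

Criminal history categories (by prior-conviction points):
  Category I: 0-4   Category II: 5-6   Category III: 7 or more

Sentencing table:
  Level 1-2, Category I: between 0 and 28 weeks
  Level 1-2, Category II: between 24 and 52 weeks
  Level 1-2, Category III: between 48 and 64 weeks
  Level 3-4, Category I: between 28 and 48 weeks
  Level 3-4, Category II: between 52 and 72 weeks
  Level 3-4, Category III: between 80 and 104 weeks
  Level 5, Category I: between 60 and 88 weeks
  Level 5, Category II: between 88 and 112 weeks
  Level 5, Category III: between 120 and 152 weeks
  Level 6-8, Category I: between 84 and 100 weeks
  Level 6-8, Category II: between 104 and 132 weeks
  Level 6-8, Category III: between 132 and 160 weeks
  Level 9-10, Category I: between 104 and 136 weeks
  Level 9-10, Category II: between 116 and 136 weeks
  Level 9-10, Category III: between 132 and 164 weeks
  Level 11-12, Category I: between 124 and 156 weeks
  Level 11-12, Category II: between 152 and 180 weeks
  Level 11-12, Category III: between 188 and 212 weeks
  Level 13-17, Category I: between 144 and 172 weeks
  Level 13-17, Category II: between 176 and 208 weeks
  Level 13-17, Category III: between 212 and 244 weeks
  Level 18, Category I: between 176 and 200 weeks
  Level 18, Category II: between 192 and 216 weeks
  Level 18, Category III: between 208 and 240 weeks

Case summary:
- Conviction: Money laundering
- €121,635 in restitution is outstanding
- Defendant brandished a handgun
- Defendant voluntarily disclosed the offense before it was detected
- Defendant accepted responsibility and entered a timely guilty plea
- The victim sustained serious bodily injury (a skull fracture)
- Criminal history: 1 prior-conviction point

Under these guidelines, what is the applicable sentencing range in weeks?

144-172 weeks

Base offense level for money laundering: 12.
§1 applies: 12 − 1 = 11.
§2 applies: 11 − 2 = 9.
§3 applies (level before this adjustment is 9 < 17, so +2): 9 + 2 = 11.
§4 applies: 11 + 1 = 12.
§5 applies (level before this adjustment is 12 ≥ 6, so +5): 12 + 5 = 17.
Final offense level: 17.
Criminal history: 1 prior point → Category I (0-4).
Level 17 falls in the 13-17 band.
Grid: Level 13-17 × Category I = 144-172 weeks.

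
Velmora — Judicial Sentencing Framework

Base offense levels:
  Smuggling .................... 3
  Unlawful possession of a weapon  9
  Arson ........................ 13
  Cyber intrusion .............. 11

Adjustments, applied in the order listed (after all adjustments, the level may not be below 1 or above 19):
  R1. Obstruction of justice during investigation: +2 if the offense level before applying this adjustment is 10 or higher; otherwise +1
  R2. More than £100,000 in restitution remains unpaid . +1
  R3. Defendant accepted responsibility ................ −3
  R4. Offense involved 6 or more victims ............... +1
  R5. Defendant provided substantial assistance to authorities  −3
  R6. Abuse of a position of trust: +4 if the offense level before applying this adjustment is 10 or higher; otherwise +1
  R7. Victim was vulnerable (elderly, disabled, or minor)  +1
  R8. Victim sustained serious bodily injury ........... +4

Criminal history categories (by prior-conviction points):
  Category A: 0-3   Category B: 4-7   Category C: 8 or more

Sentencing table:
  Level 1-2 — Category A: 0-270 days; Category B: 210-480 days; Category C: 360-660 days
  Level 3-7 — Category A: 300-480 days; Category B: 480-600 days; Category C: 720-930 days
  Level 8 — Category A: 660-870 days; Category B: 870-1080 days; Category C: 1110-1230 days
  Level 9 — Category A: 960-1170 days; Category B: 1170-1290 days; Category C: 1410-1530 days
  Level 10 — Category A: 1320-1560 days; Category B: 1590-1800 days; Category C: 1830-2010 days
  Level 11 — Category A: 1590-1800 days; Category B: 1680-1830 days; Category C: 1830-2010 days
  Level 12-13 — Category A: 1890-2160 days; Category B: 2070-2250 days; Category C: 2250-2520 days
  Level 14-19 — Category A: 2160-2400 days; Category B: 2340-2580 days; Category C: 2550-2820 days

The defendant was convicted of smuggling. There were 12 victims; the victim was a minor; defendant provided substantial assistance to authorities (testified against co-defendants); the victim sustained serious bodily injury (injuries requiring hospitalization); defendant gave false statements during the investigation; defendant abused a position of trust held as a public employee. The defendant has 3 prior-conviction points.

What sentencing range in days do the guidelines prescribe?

660-870 days

Base offense level for smuggling: 3.
R1 applies (level before this adjustment is 3 < 10, so +1): 3 + 1 = 4.
R2 does not apply.
R3 does not apply.
R4 applies: 4 + 1 = 5.
R5 applies: 5 − 3 = 2.
R6 applies (level before this adjustment is 2 < 10, so +1): 2 + 1 = 3.
R7 applies: 3 + 1 = 4.
R8 applies: 4 + 4 = 8.
Final offense level: 8.
Criminal history: 3 prior points → Category A (0-3).
Level 8 falls in the 8 band.
Grid: Level 8 × Category A = 660-870 days.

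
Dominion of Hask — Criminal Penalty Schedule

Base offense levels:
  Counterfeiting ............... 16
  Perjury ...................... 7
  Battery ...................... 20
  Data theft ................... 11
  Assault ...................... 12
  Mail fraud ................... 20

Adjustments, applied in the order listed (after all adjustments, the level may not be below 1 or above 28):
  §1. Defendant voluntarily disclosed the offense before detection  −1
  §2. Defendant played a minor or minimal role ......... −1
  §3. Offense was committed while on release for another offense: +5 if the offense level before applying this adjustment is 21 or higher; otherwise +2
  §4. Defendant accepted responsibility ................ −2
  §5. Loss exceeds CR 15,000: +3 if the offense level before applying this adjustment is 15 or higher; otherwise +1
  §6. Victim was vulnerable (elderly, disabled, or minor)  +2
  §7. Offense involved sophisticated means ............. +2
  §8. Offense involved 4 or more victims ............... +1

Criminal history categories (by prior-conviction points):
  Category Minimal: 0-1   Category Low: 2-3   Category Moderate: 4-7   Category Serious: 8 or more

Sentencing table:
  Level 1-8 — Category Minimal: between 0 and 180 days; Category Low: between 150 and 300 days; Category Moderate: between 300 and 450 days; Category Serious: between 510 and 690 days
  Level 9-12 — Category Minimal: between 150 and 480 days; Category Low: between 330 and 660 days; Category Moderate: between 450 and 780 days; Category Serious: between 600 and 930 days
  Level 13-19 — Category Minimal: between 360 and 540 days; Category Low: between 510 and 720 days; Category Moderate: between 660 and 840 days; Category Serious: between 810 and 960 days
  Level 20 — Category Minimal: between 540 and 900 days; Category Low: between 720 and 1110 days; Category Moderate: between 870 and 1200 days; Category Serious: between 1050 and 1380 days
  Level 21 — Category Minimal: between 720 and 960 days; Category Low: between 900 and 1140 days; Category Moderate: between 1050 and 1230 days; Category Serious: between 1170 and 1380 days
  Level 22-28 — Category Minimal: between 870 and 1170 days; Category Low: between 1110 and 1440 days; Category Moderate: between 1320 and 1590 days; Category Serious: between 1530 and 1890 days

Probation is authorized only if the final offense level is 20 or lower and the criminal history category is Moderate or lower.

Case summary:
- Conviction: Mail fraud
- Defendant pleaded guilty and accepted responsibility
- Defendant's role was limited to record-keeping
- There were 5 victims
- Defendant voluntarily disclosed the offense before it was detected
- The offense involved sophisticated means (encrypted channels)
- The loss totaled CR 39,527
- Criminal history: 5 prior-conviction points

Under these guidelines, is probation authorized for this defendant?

No

Base offense level for mail fraud: 20.
§1 applies: 20 − 1 = 19.
§2 applies: 19 − 1 = 18.
§4 applies: 18 − 2 = 16.
§5 applies (level before this adjustment is 16 ≥ 15, so +3): 16 + 3 = 19.
§7 applies: 19 + 2 = 21.
§8 applies: 21 + 1 = 22.
Final offense level: 22.
Criminal history: 5 prior points → Category Moderate (4-7).
Level 22 falls in the 22-28 band.
Grid: Level 22-28 × Category Moderate = 1320-1590 days.
Probation check: level 22 > 20 and category Moderate ≤ Moderate → not eligible.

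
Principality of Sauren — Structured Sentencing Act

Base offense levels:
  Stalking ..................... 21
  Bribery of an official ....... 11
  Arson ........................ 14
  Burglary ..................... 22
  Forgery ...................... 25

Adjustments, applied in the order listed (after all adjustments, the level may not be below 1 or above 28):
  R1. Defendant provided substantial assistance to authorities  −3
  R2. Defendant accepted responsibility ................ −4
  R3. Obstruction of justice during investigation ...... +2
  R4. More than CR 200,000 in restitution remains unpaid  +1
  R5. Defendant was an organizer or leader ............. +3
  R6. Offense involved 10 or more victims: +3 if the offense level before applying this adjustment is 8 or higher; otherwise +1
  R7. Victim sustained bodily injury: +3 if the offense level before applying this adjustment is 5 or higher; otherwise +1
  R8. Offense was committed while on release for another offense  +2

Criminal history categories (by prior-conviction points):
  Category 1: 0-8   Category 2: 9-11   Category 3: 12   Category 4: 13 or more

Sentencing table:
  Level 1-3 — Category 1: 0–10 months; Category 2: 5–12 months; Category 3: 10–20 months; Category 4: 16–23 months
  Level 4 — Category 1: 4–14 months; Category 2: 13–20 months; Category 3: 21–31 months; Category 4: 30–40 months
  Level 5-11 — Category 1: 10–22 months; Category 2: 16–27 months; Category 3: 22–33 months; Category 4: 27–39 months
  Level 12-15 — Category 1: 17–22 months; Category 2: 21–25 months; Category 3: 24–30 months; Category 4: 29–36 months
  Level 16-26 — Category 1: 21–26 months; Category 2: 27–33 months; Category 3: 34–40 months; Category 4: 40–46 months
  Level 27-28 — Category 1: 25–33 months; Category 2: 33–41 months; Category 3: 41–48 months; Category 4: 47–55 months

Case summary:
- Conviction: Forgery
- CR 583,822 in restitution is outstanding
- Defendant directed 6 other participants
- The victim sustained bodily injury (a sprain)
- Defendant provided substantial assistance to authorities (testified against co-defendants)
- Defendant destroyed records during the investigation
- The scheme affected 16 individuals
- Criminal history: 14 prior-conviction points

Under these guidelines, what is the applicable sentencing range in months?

47-55 months

Base offense level for forgery: 25.
R1 applies: 25 − 3 = 22.
R2 does not apply.
R3 applies: 22 + 2 = 24.
R4 applies: 24 + 1 = 25.
R5 applies: 25 + 3 = 28.
R6 applies (level before this adjustment is 28 ≥ 8, so +3): 28 + 3 = 31.
R7 applies (level before this adjustment is 31 ≥ 5, so +3): 31 + 3 = 34.
R8 does not apply.
Level 34 exceeds the maximum of 28; capped at 28.
Final offense level: 28.
Criminal history: 14 prior points → Category 4 (13+).
Level 28 falls in the 27-28 band.
Grid: Level 27-28 × Category 4 = 47-55 months.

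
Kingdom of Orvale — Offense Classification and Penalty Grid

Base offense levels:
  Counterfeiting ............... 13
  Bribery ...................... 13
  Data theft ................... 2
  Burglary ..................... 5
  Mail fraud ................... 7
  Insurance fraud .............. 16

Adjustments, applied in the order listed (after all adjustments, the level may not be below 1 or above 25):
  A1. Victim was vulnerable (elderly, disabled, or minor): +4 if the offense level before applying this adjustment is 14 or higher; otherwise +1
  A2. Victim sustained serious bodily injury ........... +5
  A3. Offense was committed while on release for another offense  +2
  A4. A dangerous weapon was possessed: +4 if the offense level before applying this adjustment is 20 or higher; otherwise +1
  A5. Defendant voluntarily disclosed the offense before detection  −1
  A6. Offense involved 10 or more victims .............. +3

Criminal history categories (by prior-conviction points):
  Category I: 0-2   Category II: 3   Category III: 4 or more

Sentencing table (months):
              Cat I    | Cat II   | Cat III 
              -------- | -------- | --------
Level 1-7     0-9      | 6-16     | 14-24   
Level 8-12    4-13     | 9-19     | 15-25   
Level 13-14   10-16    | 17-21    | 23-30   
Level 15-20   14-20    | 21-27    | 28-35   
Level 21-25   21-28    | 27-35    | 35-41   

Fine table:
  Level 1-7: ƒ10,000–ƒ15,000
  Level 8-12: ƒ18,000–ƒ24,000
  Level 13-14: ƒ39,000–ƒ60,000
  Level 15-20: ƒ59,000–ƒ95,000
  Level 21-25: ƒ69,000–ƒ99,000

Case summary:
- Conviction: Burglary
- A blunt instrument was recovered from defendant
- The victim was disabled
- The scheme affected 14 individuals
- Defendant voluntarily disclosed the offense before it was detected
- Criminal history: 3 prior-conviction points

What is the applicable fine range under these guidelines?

Base offense level for burglary: 5.
A1 applies (level before this adjustment is 5 < 14, so +1): 5 + 1 = 6.
A2 does not apply.
A3 does not apply.
A4 applies (level before this adjustment is 6 < 20, so +1): 6 + 1 = 7.
A5 applies: 7 − 1 = 6.
A6 applies: 6 + 3 = 9.
Final offense level: 9.
Level 9 falls in the 8-12 band.
Fine table: Level 8-12 → ƒ18,000–ƒ24,000.

ƒ18,000–ƒ24,000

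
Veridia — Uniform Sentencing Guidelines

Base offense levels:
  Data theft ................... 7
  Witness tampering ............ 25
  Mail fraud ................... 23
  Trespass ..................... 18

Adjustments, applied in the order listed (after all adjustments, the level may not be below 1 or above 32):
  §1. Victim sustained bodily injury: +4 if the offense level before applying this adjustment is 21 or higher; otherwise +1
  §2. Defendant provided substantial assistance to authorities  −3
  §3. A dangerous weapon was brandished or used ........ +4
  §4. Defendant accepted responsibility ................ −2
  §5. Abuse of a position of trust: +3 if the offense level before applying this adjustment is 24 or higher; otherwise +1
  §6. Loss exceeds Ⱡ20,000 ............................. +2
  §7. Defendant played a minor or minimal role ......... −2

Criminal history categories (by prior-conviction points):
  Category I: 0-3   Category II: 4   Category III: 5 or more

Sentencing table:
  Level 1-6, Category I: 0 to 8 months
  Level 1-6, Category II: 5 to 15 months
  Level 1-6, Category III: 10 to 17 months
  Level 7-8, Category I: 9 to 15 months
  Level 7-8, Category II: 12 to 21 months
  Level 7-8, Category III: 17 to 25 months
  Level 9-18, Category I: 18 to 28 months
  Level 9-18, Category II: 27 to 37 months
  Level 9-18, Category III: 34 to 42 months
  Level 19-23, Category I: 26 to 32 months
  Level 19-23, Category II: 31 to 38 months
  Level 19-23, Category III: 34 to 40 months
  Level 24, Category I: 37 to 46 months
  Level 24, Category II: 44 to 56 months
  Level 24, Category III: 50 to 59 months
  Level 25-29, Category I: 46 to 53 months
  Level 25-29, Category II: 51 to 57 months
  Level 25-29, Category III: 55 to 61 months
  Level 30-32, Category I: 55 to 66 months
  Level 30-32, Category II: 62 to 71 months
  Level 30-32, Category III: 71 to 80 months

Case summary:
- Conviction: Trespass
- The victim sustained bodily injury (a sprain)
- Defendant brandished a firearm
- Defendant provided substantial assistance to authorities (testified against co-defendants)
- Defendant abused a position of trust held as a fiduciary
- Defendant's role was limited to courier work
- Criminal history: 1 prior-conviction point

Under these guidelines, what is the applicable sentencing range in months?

26-32 months

Base offense level for trespass: 18.
§1 applies (level before this adjustment is 18 < 21, so +1): 18 + 1 = 19.
§2 applies: 19 − 3 = 16.
§3 applies: 16 + 4 = 20.
§4 does not apply.
§5 applies (level before this adjustment is 20 < 24, so +1): 20 + 1 = 21.
§6 does not apply.
§7 applies: 21 − 2 = 19.
Final offense level: 19.
Criminal history: 1 prior point → Category I (0-3).
Level 19 falls in the 19-23 band.
Grid: Level 19-23 × Category I = 26-32 months.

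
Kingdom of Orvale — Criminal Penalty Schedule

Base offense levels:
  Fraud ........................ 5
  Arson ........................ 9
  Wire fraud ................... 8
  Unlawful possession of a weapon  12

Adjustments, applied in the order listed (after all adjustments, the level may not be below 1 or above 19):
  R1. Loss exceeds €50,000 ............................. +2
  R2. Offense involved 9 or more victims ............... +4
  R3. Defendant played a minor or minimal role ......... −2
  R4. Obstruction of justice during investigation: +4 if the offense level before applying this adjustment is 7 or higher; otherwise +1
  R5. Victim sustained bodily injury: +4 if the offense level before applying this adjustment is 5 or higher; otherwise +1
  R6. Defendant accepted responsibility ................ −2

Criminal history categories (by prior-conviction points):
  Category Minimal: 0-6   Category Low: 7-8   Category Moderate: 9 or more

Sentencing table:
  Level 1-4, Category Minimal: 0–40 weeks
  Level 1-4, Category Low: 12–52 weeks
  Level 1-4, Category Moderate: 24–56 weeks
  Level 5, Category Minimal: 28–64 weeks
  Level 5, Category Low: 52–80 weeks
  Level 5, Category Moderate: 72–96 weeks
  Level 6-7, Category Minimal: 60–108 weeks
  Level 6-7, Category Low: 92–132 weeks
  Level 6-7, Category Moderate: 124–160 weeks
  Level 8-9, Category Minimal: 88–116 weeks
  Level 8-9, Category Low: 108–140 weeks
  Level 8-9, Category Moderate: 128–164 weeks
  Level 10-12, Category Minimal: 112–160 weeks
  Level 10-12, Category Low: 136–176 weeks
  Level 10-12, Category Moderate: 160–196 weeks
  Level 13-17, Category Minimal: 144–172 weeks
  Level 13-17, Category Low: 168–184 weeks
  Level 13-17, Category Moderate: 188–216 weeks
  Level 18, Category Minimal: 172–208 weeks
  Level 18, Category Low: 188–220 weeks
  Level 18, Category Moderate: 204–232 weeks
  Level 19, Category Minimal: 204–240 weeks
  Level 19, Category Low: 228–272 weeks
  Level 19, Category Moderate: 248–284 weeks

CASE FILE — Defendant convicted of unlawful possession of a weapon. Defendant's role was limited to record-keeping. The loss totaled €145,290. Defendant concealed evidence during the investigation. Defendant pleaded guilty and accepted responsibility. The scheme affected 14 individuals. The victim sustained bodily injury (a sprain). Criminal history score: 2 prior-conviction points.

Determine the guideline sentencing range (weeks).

204-240 weeks

Base offense level for unlawful possession of a weapon: 12.
R1 applies: 12 + 2 = 14.
R2 applies: 14 + 4 = 18.
R3 applies: 18 − 2 = 16.
R4 applies (level before this adjustment is 16 ≥ 7, so +4): 16 + 4 = 20.
R5 applies (level before this adjustment is 20 ≥ 5, so +4): 20 + 4 = 24.
R6 applies: 24 − 2 = 22.
Level 22 exceeds the maximum of 19; capped at 19.
Final offense level: 19.
Criminal history: 2 prior points → Category Minimal (0-6).
Level 19 falls in the 19 band.
Grid: Level 19 × Category Minimal = 204-240 weeks.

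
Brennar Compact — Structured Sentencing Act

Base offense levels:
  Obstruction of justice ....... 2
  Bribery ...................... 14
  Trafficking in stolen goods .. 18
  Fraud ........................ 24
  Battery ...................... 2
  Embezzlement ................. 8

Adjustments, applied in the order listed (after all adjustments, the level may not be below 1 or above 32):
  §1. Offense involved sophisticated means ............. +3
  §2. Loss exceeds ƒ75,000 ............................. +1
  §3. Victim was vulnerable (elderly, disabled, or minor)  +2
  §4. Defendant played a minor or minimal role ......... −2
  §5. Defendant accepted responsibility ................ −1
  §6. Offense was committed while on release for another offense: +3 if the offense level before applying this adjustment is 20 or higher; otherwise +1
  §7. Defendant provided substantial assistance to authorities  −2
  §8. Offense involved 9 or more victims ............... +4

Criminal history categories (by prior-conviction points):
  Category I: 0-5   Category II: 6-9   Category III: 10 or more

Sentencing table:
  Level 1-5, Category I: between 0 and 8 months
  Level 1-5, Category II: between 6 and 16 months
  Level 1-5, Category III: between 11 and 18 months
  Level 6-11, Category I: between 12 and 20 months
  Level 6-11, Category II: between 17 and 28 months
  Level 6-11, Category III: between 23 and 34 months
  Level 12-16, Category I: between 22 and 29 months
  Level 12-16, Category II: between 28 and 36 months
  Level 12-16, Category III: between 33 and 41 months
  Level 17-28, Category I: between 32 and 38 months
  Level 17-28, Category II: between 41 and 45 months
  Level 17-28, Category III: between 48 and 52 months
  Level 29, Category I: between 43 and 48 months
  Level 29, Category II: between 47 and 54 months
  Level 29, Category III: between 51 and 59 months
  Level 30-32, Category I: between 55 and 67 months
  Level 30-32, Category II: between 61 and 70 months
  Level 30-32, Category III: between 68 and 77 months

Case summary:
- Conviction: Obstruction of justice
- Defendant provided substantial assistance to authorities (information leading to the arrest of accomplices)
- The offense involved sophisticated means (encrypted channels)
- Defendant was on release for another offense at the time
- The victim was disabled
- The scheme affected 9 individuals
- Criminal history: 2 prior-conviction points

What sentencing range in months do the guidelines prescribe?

Base offense level for obstruction of justice: 2.
§1 applies: 2 + 3 = 5.
§3 applies: 5 + 2 = 7.
§4 does not apply.
§5 does not apply.
§6 applies (level before this adjustment is 7 < 20, so +1): 7 + 1 = 8.
§7 applies: 8 − 2 = 6.
§8 applies: 6 + 4 = 10.
Final offense level: 10.
Criminal history: 2 prior points → Category I (0-5).
Level 10 falls in the 6-11 band.
Grid: Level 6-11 × Category I = 12-20 months.

12-20 months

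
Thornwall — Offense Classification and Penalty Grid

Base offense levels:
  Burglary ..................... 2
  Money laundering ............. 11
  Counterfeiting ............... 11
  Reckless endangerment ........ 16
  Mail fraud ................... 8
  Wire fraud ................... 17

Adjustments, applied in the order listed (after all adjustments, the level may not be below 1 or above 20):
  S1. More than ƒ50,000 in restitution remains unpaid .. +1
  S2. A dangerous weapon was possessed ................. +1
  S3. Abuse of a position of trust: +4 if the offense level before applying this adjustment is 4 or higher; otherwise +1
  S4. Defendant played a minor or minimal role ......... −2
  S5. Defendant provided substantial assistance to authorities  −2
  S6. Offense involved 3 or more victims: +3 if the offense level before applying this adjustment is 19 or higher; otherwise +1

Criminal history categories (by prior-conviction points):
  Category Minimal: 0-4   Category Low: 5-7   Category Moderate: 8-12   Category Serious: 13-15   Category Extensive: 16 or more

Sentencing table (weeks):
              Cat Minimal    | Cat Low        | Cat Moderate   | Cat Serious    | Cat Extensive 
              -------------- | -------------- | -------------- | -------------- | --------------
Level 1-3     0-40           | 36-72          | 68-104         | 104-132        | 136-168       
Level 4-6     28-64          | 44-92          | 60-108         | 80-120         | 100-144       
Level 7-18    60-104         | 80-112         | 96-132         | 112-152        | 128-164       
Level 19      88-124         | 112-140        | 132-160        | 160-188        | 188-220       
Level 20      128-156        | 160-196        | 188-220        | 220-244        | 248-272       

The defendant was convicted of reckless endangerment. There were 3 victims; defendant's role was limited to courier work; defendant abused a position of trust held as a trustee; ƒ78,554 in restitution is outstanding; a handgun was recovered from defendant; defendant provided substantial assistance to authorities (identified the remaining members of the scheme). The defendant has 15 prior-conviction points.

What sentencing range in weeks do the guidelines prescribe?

Base offense level for reckless endangerment: 16.
S1 applies: 16 + 1 = 17.
S2 applies: 17 + 1 = 18.
S3 applies (level before this adjustment is 18 ≥ 4, so +4): 18 + 4 = 22.
S4 applies: 22 − 2 = 20.
S5 applies: 20 − 2 = 18.
S6 applies (level before this adjustment is 18 < 19, so +1): 18 + 1 = 19.
Final offense level: 19.
Criminal history: 15 prior points → Category Serious (13-15).
Level 19 falls in the 19 band.
Grid: Level 19 × Category Serious = 160-188 weeks.

160-188 weeks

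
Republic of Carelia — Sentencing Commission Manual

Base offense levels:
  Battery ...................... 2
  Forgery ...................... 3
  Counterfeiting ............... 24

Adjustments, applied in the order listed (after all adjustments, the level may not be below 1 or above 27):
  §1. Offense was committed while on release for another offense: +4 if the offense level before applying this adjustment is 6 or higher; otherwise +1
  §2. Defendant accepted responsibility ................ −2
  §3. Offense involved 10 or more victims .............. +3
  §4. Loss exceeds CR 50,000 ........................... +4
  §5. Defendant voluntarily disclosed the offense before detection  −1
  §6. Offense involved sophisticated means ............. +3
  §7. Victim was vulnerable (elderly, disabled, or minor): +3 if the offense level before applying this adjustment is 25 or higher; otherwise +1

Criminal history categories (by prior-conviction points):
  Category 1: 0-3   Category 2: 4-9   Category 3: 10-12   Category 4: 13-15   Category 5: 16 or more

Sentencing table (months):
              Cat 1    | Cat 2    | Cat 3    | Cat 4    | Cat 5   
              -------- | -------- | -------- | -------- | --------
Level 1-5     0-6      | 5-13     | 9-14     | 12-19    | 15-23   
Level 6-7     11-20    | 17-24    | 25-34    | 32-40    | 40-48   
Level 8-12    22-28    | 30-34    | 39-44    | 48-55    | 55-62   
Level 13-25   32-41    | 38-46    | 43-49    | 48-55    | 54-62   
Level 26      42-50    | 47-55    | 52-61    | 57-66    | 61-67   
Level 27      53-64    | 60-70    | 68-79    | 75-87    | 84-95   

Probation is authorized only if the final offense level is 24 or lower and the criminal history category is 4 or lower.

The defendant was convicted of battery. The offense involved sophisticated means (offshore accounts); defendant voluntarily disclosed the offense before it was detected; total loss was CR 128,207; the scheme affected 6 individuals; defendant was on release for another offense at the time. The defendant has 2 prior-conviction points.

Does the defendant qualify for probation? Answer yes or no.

Yes

Base offense level for battery: 2.
§1 applies (level before this adjustment is 2 < 6, so +1): 2 + 1 = 3.
§2 does not apply.
§3 does not apply.
§4 applies: 3 + 4 = 7.
§5 applies: 7 − 1 = 6.
§6 applies: 6 + 3 = 9.
Final offense level: 9.
Criminal history: 2 prior points → Category 1 (0-3).
Level 9 falls in the 8-12 band.
Grid: Level 8-12 × Category 1 = 22-28 months.
Probation check: level 9 ≤ 24 and category 1 ≤ 4 → eligible.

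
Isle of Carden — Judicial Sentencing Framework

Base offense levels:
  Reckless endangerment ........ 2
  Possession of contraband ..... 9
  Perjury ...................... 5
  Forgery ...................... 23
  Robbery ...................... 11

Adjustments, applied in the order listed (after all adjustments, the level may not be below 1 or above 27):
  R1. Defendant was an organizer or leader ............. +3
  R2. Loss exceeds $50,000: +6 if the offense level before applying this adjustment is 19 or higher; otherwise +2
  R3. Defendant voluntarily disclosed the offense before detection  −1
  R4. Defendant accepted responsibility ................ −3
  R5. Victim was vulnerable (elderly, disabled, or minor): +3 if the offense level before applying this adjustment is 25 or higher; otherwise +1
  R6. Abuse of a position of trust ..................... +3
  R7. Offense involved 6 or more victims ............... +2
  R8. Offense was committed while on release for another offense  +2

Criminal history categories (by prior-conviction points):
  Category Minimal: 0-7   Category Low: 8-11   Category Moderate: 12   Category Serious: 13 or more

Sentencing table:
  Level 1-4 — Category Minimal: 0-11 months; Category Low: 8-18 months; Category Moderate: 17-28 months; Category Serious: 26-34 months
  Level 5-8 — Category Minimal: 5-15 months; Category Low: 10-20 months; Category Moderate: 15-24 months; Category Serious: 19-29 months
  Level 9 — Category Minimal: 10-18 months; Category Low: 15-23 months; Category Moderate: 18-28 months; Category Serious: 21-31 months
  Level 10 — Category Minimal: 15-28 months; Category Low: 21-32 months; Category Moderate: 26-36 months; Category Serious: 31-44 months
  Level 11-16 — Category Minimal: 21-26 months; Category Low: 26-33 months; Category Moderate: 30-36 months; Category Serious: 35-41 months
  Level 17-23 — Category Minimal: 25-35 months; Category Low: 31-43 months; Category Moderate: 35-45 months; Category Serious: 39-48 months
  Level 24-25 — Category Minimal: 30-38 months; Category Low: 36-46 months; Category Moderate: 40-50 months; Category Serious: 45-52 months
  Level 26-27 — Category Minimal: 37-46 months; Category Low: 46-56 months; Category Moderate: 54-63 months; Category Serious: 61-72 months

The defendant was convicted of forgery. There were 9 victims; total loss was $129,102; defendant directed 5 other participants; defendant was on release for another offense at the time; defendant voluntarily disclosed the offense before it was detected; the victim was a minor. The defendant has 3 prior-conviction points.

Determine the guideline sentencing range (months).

Base offense level for forgery: 23.
R1 applies: 23 + 3 = 26.
R2 applies (level before this adjustment is 26 ≥ 19, so +6): 26 + 6 = 32.
R3 applies: 32 − 1 = 31.
R5 applies (level before this adjustment is 31 ≥ 25, so +3): 31 + 3 = 34.
R6 does not apply.
R7 applies: 34 + 2 = 36.
R8 applies: 36 + 2 = 38.
Level 38 exceeds the maximum of 27; capped at 27.
Final offense level: 27.
Criminal history: 3 prior points → Category Minimal (0-7).
Level 27 falls in the 26-27 band.
Grid: Level 26-27 × Category Minimal = 37-46 months.

37-46 months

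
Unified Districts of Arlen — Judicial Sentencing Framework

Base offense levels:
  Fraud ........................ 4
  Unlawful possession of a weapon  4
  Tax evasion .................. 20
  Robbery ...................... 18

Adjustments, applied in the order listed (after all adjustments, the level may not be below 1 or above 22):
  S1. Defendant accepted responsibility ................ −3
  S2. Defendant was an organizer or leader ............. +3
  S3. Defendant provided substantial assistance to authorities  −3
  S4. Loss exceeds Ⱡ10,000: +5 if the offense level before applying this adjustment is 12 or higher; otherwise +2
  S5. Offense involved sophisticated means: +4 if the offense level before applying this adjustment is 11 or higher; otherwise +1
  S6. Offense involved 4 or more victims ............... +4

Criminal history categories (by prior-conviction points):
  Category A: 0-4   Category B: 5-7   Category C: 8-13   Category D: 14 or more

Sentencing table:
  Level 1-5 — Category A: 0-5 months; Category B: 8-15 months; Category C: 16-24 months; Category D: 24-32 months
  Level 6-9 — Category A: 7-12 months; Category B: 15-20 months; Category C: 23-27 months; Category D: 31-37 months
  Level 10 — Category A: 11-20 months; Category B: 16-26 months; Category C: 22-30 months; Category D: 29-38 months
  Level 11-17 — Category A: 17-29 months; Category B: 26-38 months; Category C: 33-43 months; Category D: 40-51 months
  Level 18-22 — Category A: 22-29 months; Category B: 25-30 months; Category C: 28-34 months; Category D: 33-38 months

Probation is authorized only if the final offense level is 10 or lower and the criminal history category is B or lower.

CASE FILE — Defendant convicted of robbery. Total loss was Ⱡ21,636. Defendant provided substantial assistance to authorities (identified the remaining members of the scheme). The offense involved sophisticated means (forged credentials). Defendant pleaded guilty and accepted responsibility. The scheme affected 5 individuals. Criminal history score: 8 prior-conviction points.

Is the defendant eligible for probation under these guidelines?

Base offense level for robbery: 18.
S1 applies: 18 − 3 = 15.
S3 applies: 15 − 3 = 12.
S4 applies (level before this adjustment is 12 ≥ 12, so +5): 12 + 5 = 17.
S5 applies (level before this adjustment is 17 ≥ 11, so +4): 17 + 4 = 21.
S6 applies: 21 + 4 = 25.
Level 25 exceeds the maximum of 22; capped at 22.
Final offense level: 22.
Criminal history: 8 prior points → Category C (8-13).
Level 22 falls in the 18-22 band.
Grid: Level 18-22 × Category C = 28-34 months.
Probation check: level 22 > 10 and category C > B → not eligible.

No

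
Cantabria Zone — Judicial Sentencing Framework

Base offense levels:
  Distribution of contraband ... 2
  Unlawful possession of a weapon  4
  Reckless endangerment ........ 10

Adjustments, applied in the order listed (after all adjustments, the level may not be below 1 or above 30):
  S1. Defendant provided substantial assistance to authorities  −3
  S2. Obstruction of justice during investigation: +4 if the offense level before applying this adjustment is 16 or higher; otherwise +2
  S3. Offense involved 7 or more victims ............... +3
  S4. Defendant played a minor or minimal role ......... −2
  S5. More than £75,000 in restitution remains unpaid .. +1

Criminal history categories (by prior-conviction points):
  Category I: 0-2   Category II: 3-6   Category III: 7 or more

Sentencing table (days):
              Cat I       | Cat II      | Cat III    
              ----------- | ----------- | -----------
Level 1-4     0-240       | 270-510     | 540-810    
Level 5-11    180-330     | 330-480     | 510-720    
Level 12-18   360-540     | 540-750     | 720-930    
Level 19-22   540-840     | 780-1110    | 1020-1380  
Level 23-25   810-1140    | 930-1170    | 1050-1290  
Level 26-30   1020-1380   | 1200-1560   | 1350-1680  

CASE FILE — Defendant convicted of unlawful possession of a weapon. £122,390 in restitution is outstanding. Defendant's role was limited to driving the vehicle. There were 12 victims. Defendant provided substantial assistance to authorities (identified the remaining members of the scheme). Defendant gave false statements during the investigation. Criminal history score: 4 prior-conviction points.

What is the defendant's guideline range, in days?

330-480 days

Base offense level for unlawful possession of a weapon: 4.
S1 applies: 4 − 3 = 1.
S2 applies (level before this adjustment is 1 < 16, so +2): 1 + 2 = 3.
S3 applies: 3 + 3 = 6.
S4 applies: 6 − 2 = 4.
S5 applies: 4 + 1 = 5.
Final offense level: 5.
Criminal history: 4 prior points → Category II (3-6).
Level 5 falls in the 5-11 band.
Grid: Level 5-11 × Category II = 330-480 days.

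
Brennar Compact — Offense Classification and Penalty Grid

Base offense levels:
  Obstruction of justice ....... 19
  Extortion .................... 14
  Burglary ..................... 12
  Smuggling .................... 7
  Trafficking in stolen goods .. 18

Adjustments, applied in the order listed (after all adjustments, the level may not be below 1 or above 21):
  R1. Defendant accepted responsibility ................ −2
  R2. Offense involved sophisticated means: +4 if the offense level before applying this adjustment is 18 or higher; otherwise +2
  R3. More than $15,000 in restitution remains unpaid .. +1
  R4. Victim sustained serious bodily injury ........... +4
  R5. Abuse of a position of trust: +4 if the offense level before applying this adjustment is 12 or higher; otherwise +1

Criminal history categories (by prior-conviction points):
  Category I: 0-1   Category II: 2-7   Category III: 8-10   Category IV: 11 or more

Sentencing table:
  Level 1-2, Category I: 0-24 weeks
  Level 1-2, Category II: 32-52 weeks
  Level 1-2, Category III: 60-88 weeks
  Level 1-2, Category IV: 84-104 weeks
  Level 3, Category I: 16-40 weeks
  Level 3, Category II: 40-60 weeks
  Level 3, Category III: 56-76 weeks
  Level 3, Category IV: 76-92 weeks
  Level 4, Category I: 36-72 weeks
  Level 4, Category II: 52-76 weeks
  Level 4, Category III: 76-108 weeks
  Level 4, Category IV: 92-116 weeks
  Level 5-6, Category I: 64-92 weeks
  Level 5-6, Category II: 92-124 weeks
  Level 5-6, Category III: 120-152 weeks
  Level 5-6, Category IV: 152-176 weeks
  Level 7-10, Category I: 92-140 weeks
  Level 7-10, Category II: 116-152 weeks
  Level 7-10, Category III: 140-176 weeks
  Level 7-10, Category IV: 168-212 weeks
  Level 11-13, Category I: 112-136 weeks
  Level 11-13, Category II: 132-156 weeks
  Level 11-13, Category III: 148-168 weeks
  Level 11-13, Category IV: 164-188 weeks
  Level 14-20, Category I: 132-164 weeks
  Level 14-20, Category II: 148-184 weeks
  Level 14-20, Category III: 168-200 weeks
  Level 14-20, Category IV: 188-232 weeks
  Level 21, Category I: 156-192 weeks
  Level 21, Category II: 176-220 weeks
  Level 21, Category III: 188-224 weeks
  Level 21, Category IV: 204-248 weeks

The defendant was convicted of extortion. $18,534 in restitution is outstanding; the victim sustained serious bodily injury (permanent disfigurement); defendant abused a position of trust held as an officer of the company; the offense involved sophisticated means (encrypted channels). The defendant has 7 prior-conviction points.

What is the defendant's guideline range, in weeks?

176-220 weeks

Base offense level for extortion: 14.
R2 applies (level before this adjustment is 14 < 18, so +2): 14 + 2 = 16.
R3 applies: 16 + 1 = 17.
R4 applies: 17 + 4 = 21.
R5 applies (level before this adjustment is 21 ≥ 12, so +4): 21 + 4 = 25.
Level 25 exceeds the maximum of 21; capped at 21.
Final offense level: 21.
Criminal history: 7 prior points → Category II (2-7).
Level 21 falls in the 21 band.
Grid: Level 21 × Category II = 176-220 weeks.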